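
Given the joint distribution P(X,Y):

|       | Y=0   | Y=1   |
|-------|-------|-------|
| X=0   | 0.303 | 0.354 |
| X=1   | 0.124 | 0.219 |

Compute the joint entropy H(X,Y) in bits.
1.9056 bits

H(X,Y) = -Σ_{x,y} P(x,y) log₂ P(x,y). Per-cell terms -P(x,y)·log₂P(x,y):
  X=0: 0.5220, 0.5304
  X=1: 0.3734, 0.4798
Sum of the 4 terms: H(X,Y) = 1.9056 bits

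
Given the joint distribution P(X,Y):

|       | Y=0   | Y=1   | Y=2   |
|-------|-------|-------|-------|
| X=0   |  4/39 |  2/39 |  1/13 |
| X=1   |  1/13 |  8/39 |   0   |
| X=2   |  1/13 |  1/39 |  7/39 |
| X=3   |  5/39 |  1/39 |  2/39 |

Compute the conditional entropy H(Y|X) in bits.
1.2080 bits

H(Y|X) = H(X,Y) - H(X)

H(X,Y) = -Σ_{x,y} P(x,y) log₂ P(x,y). Per-cell terms -P(x,y)·log₂P(x,y):
  X=0: 0.33696, 0.21976, 0.28465
  X=1: 0.28465, 0.46880, 0.00000
  X=2: 0.28465, 0.13552, 0.44478
  X=3: 0.37993, 0.13552, 0.21976
  (cells with P = 0 contribute 0)
Sum of the 12 terms: H(X,Y) = 3.1950 bits

Marginal of X (row sums):
  P(X=0) = 4/39 + 2/39 + 1/13 = 3/13
  P(X=1) = 1/13 + 8/39 + 0 = 11/39
  P(X=2) = 1/13 + 1/39 + 7/39 = 11/39
  P(X=3) = 5/39 + 1/39 + 2/39 = 8/39
H(X) = -[(3/13)·log₂(3/13) + (11/39)·log₂(11/39) + (11/39)·log₂(11/39) + (8/39)·log₂(8/39)]
  = 0.48819 + 0.51502 + 0.51502 + 0.46880 = 1.9870 bits

H(Y|X) = H(X,Y) - H(X) = 3.1950 - 1.9870 = 1.2080 bits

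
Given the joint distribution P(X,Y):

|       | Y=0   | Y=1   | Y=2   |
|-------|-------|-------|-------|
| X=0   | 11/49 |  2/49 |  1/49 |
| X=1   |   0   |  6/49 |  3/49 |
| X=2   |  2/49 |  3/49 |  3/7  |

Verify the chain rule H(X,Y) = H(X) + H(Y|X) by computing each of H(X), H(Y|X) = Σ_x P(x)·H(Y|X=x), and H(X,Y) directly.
H(X) = 1.4506 bits, H(Y|X) = 0.9129 bits, H(X,Y) = 2.3634 bits

Marginal of X (row sums):
  P(X=0) = 11/49 + 2/49 + 1/49 = 2/7
  P(X=1) = 0 + 6/49 + 3/49 = 9/49
  P(X=2) = 2/49 + 3/49 + 3/7 = 26/49
H(X) = -[(2/7)·log₂(2/7) + (9/49)·log₂(9/49) + (26/49)·log₂(26/49)]
  = 0.516387 + 0.449042 + 0.485123 = 1.4506 bits

H(Y|X) = Σ_x P(x)·H(Y|X=x):
  X=0: P(X=0) = 2/7, P(Y|X=0) = (11/14, 1/7, 1/14) → H(Y|X=0) = 0.946373
  X=1: P(X=1) = 9/49, P(Y|X=1) = (0, 2/3, 1/3) → H(Y|X=1) = 0.918296
  X=2: P(X=2) = 26/49, P(Y|X=2) = (1/13, 3/26, 21/26) → H(Y|X=2) = 0.892995
H(Y|X) = (2/7)·0.946373 + (9/49)·0.918296 + (26/49)·0.892995 = 0.9129 bits

H(X,Y) = -Σ_{x,y} P(x,y) log₂ P(x,y). Per-cell terms -P(x,y)·log₂P(x,y):
  X=0: 0.483838, 0.188356, 0.114586
  X=1: 0.000000, 0.370989, 0.246719
  X=2: 0.188356, 0.246719, 0.523882
  (cells with P = 0 contribute 0)
Sum of the 9 terms: H(X,Y) = 2.3634 bits

Chain rule check:
  H(X) + H(Y|X) = 1.4506 + 0.9129 = 2.3635 bits
  H(X,Y) = 2.3634 bits
✓ Chain rule verified (Δ = 0.0001 is 4-dp rounding noise: each of the three values was rounded independently).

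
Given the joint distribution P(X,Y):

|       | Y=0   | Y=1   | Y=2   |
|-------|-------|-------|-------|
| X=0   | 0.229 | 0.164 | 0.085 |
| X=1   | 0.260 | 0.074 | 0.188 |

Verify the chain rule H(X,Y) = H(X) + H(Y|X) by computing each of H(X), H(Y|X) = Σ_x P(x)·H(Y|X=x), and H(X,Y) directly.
H(X) = 0.9986 bits, H(Y|X) = 1.4550 bits, H(X,Y) = 2.4536 bits

Marginal of X (row sums):
  P(X=0) = 0.229 + 0.164 + 0.085 = 0.478
  P(X=1) = 0.260 + 0.074 + 0.188 = 0.522
H(X) = -[0.478·log₂(0.478) + 0.522·log₂(0.522)]
  = 0.50903 + 0.48957 = 0.9986 bits

H(Y|X) = Σ_x P(x)·H(Y|X=x):
  X=0: P(X=0) = 0.478, P(Y|X=0) = (229/478, 82/239, 85/478) → H(Y|X=0) = 1.48117
  X=1: P(X=1) = 0.522, P(Y|X=1) = (130/261, 37/261, 94/261) → H(Y|X=1) = 1.43101
H(Y|X) = 0.478·1.48117 + 0.522·1.43101 = 1.4550 bits

H(X,Y) = -Σ_{x,y} P(x,y) log₂ P(x,y). Per-cell terms -P(x,y)·log₂P(x,y):
  X=0: 0.48699, 0.42775, 0.30229
  X=1: 0.50529, 0.27797, 0.45330
Sum of the 6 terms: H(X,Y) = 2.4536 bits

Chain rule check:
  H(X) + H(Y|X) = 0.9986 + 1.4550 = 2.4536 bits
  H(X,Y) = 2.4536 bits
✓ Chain rule verified.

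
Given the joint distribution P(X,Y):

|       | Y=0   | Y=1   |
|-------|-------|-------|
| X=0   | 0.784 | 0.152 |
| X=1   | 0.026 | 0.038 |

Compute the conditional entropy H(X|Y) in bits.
0.3031 bits

H(X|Y) = H(X,Y) - H(Y)

H(X,Y) = -Σ_{x,y} P(x,y) log₂ P(x,y). Per-cell terms -P(x,y)·log₂P(x,y):
  X=0: 0.275242, 0.413114
  X=1: 0.136899, 0.179279
Sum of the 4 terms: H(X,Y) = 1.00453 bits

Marginal of Y (column sums):
  P(Y=0) = 0.784 + 0.026 = 0.810
  P(Y=1) = 0.152 + 0.038 = 0.190
H(Y) = -[0.810·log₂(0.810) + 0.190·log₂(0.190)]
  = 0.246245 + 0.455226 = 0.70147 bits

H(X|Y) = H(X,Y) - H(Y) = 1.00453 - 0.70147 = 0.3031 bits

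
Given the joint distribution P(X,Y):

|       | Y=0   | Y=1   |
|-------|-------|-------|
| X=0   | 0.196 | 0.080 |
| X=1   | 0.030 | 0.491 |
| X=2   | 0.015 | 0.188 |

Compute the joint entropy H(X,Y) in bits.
1.9521 bits

H(X,Y) = -Σ_{x,y} P(x,y) log₂ P(x,y). Per-cell terms -P(x,y)·log₂P(x,y):
  X=0: 0.46081, 0.29151
  X=1: 0.15177, 0.50387
  X=2: 0.09088, 0.45330
Sum of the 6 terms: H(X,Y) = 1.9521 bits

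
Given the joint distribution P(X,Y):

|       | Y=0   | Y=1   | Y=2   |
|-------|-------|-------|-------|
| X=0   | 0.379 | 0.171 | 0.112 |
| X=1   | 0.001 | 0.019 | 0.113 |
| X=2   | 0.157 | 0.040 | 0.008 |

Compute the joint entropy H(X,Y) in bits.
2.4548 bits

H(X,Y) = -Σ_{x,y} P(x,y) log₂ P(x,y). Per-cell terms -P(x,y)·log₂P(x,y):
  X=0: 0.530498, 0.435696, 0.353744
  X=1: 0.009966, 0.108639, 0.355453
  X=2: 0.419373, 0.185754, 0.055726
Sum of the 9 terms: H(X,Y) = 2.4548 bits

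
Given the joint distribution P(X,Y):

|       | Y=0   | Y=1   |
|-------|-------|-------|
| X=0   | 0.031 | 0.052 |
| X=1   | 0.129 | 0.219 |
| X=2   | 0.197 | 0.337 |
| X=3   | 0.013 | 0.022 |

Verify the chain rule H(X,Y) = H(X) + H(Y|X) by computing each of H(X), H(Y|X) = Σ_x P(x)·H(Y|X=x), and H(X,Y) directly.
H(X) = 1.4806 bits, H(Y|X) = 0.9507 bits, H(X,Y) = 2.4312 bits

Marginal of X (row sums):
  P(X=0) = 0.031 + 0.052 = 0.083
  P(X=1) = 0.129 + 0.219 = 0.348
  P(X=2) = 0.197 + 0.337 = 0.534
  P(X=3) = 0.013 + 0.022 = 0.035
H(X) = -[0.083·log₂(0.083) + 0.348·log₂(0.348) + 0.534·log₂(0.534) + 0.035·log₂(0.035)]
  = 0.298032 + 0.529949 + 0.483317 + 0.169278 = 1.4806 bits

H(Y|X) = Σ_x P(x)·H(Y|X=x):
  X=0: P(X=0) = 0.083, P(Y|X=0) = (31/83, 52/83) → H(Y|X=0) = 0.953317
  X=1: P(X=1) = 0.348, P(Y|X=1) = (43/116, 73/116) → H(Y|X=1) = 0.951200
  X=2: P(X=2) = 0.534, P(Y|X=2) = (197/534, 337/534) → H(Y|X=2) = 0.949834
  X=3: P(X=3) = 0.035, P(Y|X=3) = (13/35, 22/35) → H(Y|X=3) = 0.951763
H(Y|X) = 0.083·0.953317 + 0.348·0.951200 + 0.534·0.949834 + 0.035·0.951763 = 0.9507 bits

H(X,Y) = -Σ_{x,y} P(x,y) log₂ P(x,y). Per-cell terms -P(x,y)·log₂P(x,y):
  X=0: 0.155359, 0.221798
  X=1: 0.381138, 0.479828
  X=2: 0.461715, 0.528813
  X=3: 0.081449, 0.121140
Sum of the 8 terms: H(X,Y) = 2.4312 bits

Chain rule check:
  H(X) + H(Y|X) = 1.4806 + 0.9507 = 2.4313 bits
  H(X,Y) = 2.4312 bits
✓ Chain rule verified (Δ = 0.0001 is 4-dp rounding noise: each of the three values was rounded independently).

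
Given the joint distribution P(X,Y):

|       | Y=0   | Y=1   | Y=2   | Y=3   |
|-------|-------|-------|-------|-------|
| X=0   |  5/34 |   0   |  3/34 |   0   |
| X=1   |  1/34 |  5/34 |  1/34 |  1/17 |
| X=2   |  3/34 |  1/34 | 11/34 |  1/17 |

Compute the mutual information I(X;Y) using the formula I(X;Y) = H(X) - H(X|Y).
0.4441 bits

I(X;Y) = H(X) - H(X|Y)

Marginal of X (row sums):
  P(X=0) = 5/34 + 0 + 3/34 + 0 = 4/17
  P(X=1) = 1/34 + 5/34 + 1/34 + 1/17 = 9/34
  P(X=2) = 3/34 + 1/34 + 11/34 + 1/17 = 1/2
H(X) = -[(4/17)·log₂(4/17) + (9/34)·log₂(9/34) + (1/2)·log₂(1/2)]
  = 0.4912 + 0.5076 + 0.5000 = 1.4988 bits

Marginal of Y (column sums):
  P(Y=0) = 5/34 + 1/34 + 3/34 = 9/34
  P(Y=1) = 0 + 5/34 + 1/34 = 3/17
  P(Y=2) = 3/34 + 1/34 + 11/34 = 15/34
  P(Y=3) = 0 + 1/17 + 1/17 = 2/17
H(X|Y) = Σ_y P(y)·H(X|Y=y):
  Y=0: P(Y=0) = 9/34, P(X|Y=0) = (5/9, 1/9, 1/3) → H(X|Y=0) = 1.3516
  Y=1: P(Y=1) = 3/17, P(X|Y=1) = (0, 5/6, 1/6) → H(X|Y=1) = 0.6500
  Y=2: P(Y=2) = 15/34, P(X|Y=2) = (1/5, 1/15, 11/15) → H(X|Y=2) = 1.0530
  Y=3: P(Y=3) = 2/17, P(X|Y=3) = (0, 1/2, 1/2) → H(X|Y=3) = 1.0000
H(X|Y) = (9/34)·1.3516 + (3/17)·0.6500 + (15/34)·1.0530 + (2/17)·1.0000 = 1.0547 bits

I(X;Y) = H(X) - H(X|Y) = 1.4988 - 1.0547 = 0.4441 bits

Cross-check via I(X;Y) = H(X) + H(Y) - H(X,Y): computing H(Y) from the column sums and H(X,Y) from the 12 cells in the same way gives H(Y) = 1.8333 bits and H(X,Y) = 2.8880 bits, so
I(X;Y) = 1.4988 + 1.8333 - 2.8880 = 0.4441 bits ✓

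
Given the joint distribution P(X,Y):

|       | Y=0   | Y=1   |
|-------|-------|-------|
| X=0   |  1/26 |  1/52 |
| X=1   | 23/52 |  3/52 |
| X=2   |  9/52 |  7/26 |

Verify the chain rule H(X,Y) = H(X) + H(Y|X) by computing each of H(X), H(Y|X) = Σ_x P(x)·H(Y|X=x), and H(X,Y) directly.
H(X) = 1.2580 bits, H(Y|X) = 0.7381 bits, H(X,Y) = 1.9960 bits

Marginal of X (row sums):
  P(X=0) = 1/26 + 1/52 = 3/52
  P(X=1) = 23/52 + 3/52 = 1/2
  P(X=2) = 9/52 + 7/26 = 23/52
H(X) = -[(3/52)·log₂(3/52) + (1/2)·log₂(1/2) + (23/52)·log₂(23/52)]
  = 0.23743 + 0.50000 + 0.52054 = 1.2580 bits

H(Y|X) = Σ_x P(x)·H(Y|X=x):
  X=0: P(X=0) = 3/52, P(Y|X=0) = (2/3, 1/3) → H(Y|X=0) = 0.91830
  X=1: P(X=1) = 1/2, P(Y|X=1) = (23/26, 3/26) → H(Y|X=1) = 0.51595
  X=2: P(X=2) = 23/52, P(Y|X=2) = (9/23, 14/23) → H(Y|X=2) = 0.96564
H(Y|X) = (3/52)·0.91830 + (1/2)·0.51595 + (23/52)·0.96564 = 0.7381 bits

H(X,Y) = -Σ_{x,y} P(x,y) log₂ P(x,y). Per-cell terms -P(x,y)·log₂P(x,y):
  X=0: 0.18079, 0.10962
  X=1: 0.52054, 0.23743
  X=2: 0.43797, 0.50968
Sum of the 6 terms: H(X,Y) = 1.9960 bits

Chain rule check:
  H(X) + H(Y|X) = 1.2580 + 0.7381 = 1.9961 bits
  H(X,Y) = 1.9960 bits
✓ Chain rule verified (Δ = 0.0001 is 4-dp rounding noise: each of the three values was rounded independently).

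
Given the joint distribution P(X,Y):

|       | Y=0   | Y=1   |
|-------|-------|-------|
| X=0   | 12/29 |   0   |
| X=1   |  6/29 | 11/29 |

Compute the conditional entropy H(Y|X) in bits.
0.5491 bits

H(Y|X) = H(X,Y) - H(X)

H(X,Y) = -Σ_{x,y} P(x,y) log₂ P(x,y). Per-cell terms -P(x,y)·log₂P(x,y):
  X=0: 0.52677, 0.00000
  X=1: 0.47028, 0.53048
  (cells with P = 0 contribute 0)
Sum of the 4 terms: H(X,Y) = 1.52753 bits

Marginal of X (row sums):
  P(X=0) = 12/29 + 0 = 12/29
  P(X=1) = 6/29 + 11/29 = 17/29
H(X) = -[(12/29)·log₂(12/29) + (17/29)·log₂(17/29)]
  = 0.52677 + 0.45168 = 0.97845 bits

H(Y|X) = H(X,Y) - H(X) = 1.52753 - 0.97845 = 0.5491 bits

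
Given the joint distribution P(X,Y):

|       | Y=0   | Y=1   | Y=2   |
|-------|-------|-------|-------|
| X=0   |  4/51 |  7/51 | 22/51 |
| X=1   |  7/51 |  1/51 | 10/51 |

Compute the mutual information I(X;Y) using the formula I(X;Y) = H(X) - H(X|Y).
0.0852 bits

I(X;Y) = H(X) - H(X|Y)

Marginal of X (row sums):
  P(X=0) = 4/51 + 7/51 + 22/51 = 11/17
  P(X=1) = 7/51 + 1/51 + 10/51 = 6/17
H(X) = -[(11/17)·log₂(11/17) + (6/17)·log₂(6/17)]
  = 0.40637 + 0.53029 = 0.9367 bits

Marginal of Y (column sums):
  P(Y=0) = 4/51 + 7/51 = 11/51
  P(Y=1) = 7/51 + 1/51 = 8/51
  P(Y=2) = 22/51 + 10/51 = 32/51
H(X|Y) = Σ_y P(y)·H(X|Y=y):
  Y=0: P(Y=0) = 11/51, P(X|Y=0) = (4/11, 7/11) → H(X|Y=0) = 0.94566
  Y=1: P(Y=1) = 8/51, P(X|Y=1) = (7/8, 1/8) → H(X|Y=1) = 0.54356
  Y=2: P(Y=2) = 32/51, P(X|Y=2) = (11/16, 5/16) → H(X|Y=2) = 0.89604
H(X|Y) = (11/51)·0.94566 + (8/51)·0.54356 + (32/51)·0.89604 = 0.8515 bits

I(X;Y) = H(X) - H(X|Y) = 0.9367 - 0.8515 = 0.0852 bits

Cross-check via I(X;Y) = H(X) + H(Y) - H(X,Y): computing H(Y) from the column sums and H(X,Y) from the 6 cells in the same way gives H(Y) = 1.3184 bits and H(X,Y) = 2.1699 bits, so
I(X;Y) = 0.9367 + 1.3184 - 2.1699 = 0.0852 bits ✓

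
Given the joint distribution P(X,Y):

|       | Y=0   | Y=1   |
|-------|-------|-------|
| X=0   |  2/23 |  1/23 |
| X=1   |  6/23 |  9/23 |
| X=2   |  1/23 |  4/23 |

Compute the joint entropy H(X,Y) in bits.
2.1740 bits

H(X,Y) = -Σ_{x,y} P(x,y) log₂ P(x,y). Per-cell terms -P(x,y)·log₂P(x,y):
  X=0: 0.30640, 0.19668
  X=1: 0.50572, 0.52968
  X=2: 0.19668, 0.43888
Sum of the 6 terms: H(X,Y) = 2.1740 bits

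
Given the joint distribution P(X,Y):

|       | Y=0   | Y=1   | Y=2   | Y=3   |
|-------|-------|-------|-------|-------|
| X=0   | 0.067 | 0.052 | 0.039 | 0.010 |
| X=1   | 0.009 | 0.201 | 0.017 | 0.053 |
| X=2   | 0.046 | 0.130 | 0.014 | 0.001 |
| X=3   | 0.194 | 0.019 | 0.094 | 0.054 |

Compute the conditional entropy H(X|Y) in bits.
1.5366 bits

H(X|Y) = H(X,Y) - H(Y)

H(X,Y) = -Σ_{x,y} P(x,y) log₂ P(x,y). Per-cell terms -P(x,y)·log₂P(x,y):
  X=0: 0.261280, 0.221798, 0.182535, 0.066439
  X=1: 0.061163, 0.465261, 0.099931, 0.224607
  X=2: 0.204342, 0.382644, 0.086218, 0.009966
  X=3: 0.458979, 0.108639, 0.320652, 0.227388
Sum of the 16 terms: H(X,Y) = 3.38184 bits

Marginal of Y (column sums):
  P(Y=0) = 0.067 + 0.009 + 0.046 + 0.194 = 0.316
  P(Y=1) = 0.052 + 0.201 + 0.130 + 0.019 = 0.402
  P(Y=2) = 0.039 + 0.017 + 0.014 + 0.094 = 0.164
  P(Y=3) = 0.010 + 0.053 + 0.001 + 0.054 = 0.118
H(Y) = -[0.316·log₂(0.316) + 0.402·log₂(0.402) + 0.164·log₂(0.164) + 0.118·log₂(0.118)]
  = 0.525193 + 0.528523 + 0.427750 + 0.363811 = 1.84528 bits

H(X|Y) = H(X,Y) - H(Y) = 3.38184 - 1.84528 = 1.5366 bits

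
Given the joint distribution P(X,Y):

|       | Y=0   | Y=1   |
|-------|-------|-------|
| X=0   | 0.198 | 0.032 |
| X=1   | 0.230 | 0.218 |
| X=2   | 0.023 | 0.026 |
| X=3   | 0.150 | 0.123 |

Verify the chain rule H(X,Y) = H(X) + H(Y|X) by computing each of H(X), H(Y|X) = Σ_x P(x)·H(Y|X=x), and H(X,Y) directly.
H(X) = 1.7312 bits, H(Y|X) = 0.9016 bits, H(X,Y) = 2.6327 bits

Marginal of X (row sums):
  P(X=0) = 0.198 + 0.032 = 0.230
  P(X=1) = 0.230 + 0.218 = 0.448
  P(X=2) = 0.023 + 0.026 = 0.049
  P(X=3) = 0.150 + 0.123 = 0.273
H(X) = -[0.230·log₂(0.230) + 0.448·log₂(0.448) + 0.049·log₂(0.049) + 0.273·log₂(0.273)]
  = 0.48767 + 0.51898 + 0.21320 + 0.51134 = 1.7312 bits

H(Y|X) = Σ_x P(x)·H(Y|X=x):
  X=0: P(X=0) = 0.230, P(Y|X=0) = (99/115, 16/115) → H(Y|X=0) = 0.58196
  X=1: P(X=1) = 0.448, P(Y|X=1) = (115/224, 109/224) → H(Y|X=1) = 0.99948
  X=2: P(X=2) = 0.049, P(Y|X=2) = (23/49, 26/49) → H(Y|X=2) = 0.99729
  X=3: P(X=3) = 0.273, P(Y|X=3) = (50/91, 41/91) → H(Y|X=3) = 0.99293
H(Y|X) = 0.230·0.58196 + 0.448·0.99948 + 0.049·0.99729 + 0.273·0.99293 = 0.9016 bits

H(X,Y) = -Σ_{x,y} P(x,y) log₂ P(x,y). Per-cell terms -P(x,y)·log₂P(x,y):
  X=0: 0.46261, 0.15891
  X=1: 0.48767, 0.47908
  X=2: 0.12517, 0.13690
  X=3: 0.41054, 0.37186
Sum of the 8 terms: H(X,Y) = 2.6327 bits

Chain rule check:
  H(X) + H(Y|X) = 1.7312 + 0.9016 = 2.6328 bits
  H(X,Y) = 2.6327 bits
✓ Chain rule verified (Δ = 0.0001 is 4-dp rounding noise: each of the three values was rounded independently).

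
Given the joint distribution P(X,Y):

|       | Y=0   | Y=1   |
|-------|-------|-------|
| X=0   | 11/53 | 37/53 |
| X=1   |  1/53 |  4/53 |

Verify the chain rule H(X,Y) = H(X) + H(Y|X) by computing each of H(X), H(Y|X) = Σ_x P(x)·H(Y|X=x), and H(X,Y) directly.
H(X) = 0.4508 bits, H(Y|X) = 0.7714 bits, H(X,Y) = 1.2222 bits

Marginal of X (row sums):
  P(X=0) = 11/53 + 37/53 = 48/53
  P(X=1) = 1/53 + 4/53 = 5/53
H(X) = -[(48/53)·log₂(48/53) + (5/53)·log₂(5/53)]
  = 0.1295 + 0.3213 = 0.4508 bits

H(Y|X) = Σ_x P(x)·H(Y|X=x):
  X=0: P(X=0) = 48/53, P(Y|X=0) = (11/48, 37/48) → H(Y|X=0) = 0.7766
  X=1: P(X=1) = 5/53, P(Y|X=1) = (1/5, 4/5) → H(Y|X=1) = 0.7219
H(Y|X) = (48/53)·0.7766 + (5/53)·0.7219 = 0.7714 bits

H(X,Y) = -Σ_{x,y} P(x,y) log₂ P(x,y). Per-cell terms -P(x,y)·log₂P(x,y):
  X=0: 0.4708, 0.3619
  X=1: 0.1081, 0.2814
Sum of the 4 terms: H(X,Y) = 1.2222 bits

Chain rule check:
  H(X) + H(Y|X) = 0.4508 + 0.7714 = 1.2222 bits
  H(X,Y) = 1.2222 bits
✓ Chain rule verified.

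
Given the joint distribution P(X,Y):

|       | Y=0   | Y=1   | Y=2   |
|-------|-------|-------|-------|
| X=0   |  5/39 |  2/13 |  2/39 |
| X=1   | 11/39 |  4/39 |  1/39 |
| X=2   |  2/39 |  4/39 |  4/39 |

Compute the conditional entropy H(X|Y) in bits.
1.4062 bits

H(X|Y) = H(X,Y) - H(Y)

H(X,Y) = -Σ_{x,y} P(x,y) log₂ P(x,y). Per-cell terms -P(x,y)·log₂P(x,y):
  X=0: 0.3799326, 0.4154523, 0.2197642
  X=1: 0.5150173, 0.3369643, 0.1355231
  X=2: 0.2197642, 0.3369643, 0.3369643
Sum of the 9 terms: H(X,Y) = 2.896347 bits

Marginal of Y (column sums):
  P(Y=0) = 5/39 + 11/39 + 2/39 = 6/13
  P(Y=1) = 2/13 + 4/39 + 4/39 = 14/39
  P(Y=2) = 2/39 + 1/39 + 4/39 = 7/39
H(Y) = -[(6/13)·log₂(6/13) + (14/39)·log₂(14/39) + (7/39)·log₂(7/39)]
  = 0.5148356 + 0.5305811 + 0.4447777 = 1.490194 bits

H(X|Y) = H(X,Y) - H(Y) = 2.896347 - 1.490194 = 1.4062 bits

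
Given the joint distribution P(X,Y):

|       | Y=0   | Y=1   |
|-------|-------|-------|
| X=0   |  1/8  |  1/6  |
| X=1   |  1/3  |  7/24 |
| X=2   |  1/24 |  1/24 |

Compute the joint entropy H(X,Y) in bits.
2.2347 bits

H(X,Y) = -Σ_{x,y} P(x,y) log₂ P(x,y). Per-cell terms -P(x,y)·log₂P(x,y):
  X=0: 0.37500, 0.43083
  X=1: 0.52832, 0.51847
  X=2: 0.19104, 0.19104
Sum of the 6 terms: H(X,Y) = 2.2347 bits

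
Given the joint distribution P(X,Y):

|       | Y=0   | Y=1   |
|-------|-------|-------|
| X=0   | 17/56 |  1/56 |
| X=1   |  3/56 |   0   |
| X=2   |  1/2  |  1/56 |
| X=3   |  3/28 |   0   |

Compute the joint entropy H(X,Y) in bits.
1.8010 bits

H(X,Y) = -Σ_{x,y} P(x,y) log₂ P(x,y). Per-cell terms -P(x,y)·log₂P(x,y):
  X=0: 0.5221, 0.1037
  X=1: 0.2262, 0.0000
  X=2: 0.5000, 0.1037
  X=3: 0.3453, 0.0000
  (cells with P = 0 contribute 0)
Sum of the 8 terms: H(X,Y) = 1.8010 bits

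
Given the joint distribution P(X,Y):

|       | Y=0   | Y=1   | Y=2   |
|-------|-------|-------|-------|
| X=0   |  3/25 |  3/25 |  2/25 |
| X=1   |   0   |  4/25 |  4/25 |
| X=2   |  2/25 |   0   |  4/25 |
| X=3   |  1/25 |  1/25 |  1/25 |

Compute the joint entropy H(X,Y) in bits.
3.1435 bits

H(X,Y) = -Σ_{x,y} P(x,y) log₂ P(x,y). Per-cell terms -P(x,y)·log₂P(x,y):
  X=0: 0.36707, 0.36707, 0.29151
  X=1: 0.00000, 0.42302, 0.42302
  X=2: 0.29151, 0.00000, 0.42302
  X=3: 0.18575, 0.18575, 0.18575
  (cells with P = 0 contribute 0)
Sum of the 12 terms: H(X,Y) = 3.1435 bits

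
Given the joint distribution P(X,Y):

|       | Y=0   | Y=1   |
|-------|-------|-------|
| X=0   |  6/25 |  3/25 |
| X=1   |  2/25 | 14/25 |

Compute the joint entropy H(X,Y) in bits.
1.6212 bits

H(X,Y) = -Σ_{x,y} P(x,y) log₂ P(x,y). Per-cell terms -P(x,y)·log₂P(x,y):
  X=0: 0.4941345, 0.3670672
  X=1: 0.2915085, 0.4684407
Sum of the 4 terms: H(X,Y) = 1.6212 bits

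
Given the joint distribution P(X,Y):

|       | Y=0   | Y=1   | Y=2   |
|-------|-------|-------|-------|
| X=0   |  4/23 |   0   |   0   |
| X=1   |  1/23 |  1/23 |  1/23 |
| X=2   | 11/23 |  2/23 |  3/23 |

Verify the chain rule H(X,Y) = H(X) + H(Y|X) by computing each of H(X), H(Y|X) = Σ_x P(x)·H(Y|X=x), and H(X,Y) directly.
H(X) = 1.1864 bits, H(Y|X) = 1.0411 bits, H(X,Y) = 2.2275 bits

Marginal of X (row sums):
  P(X=0) = 4/23 + 0 + 0 = 4/23
  P(X=1) = 1/23 + 1/23 + 1/23 = 3/23
  P(X=2) = 11/23 + 2/23 + 3/23 = 16/23
H(X) = -[(4/23)·log₂(4/23) + (3/23)·log₂(3/23) + (16/23)·log₂(16/23)]
  = 0.438880 + 0.383296 + 0.364217 = 1.1864 bits

H(Y|X) = Σ_x P(x)·H(Y|X=x):
  X=0: P(X=0) = 4/23, P(Y|X=0) = (1, 0, 0) → H(Y|X=0) = 0.000000
  X=1: P(X=1) = 3/23, P(Y|X=1) = (1/3, 1/3, 1/3) → H(Y|X=1) = 1.584963
  X=2: P(X=2) = 16/23, P(Y|X=2) = (11/16, 1/8, 3/16) → H(Y|X=2) = 1.199460
H(Y|X) = (4/23)·0.000000 + (3/23)·1.584963 + (16/23)·1.199460 = 1.0411 bits

H(X,Y) = -Σ_{x,y} P(x,y) log₂ P(x,y). Per-cell terms -P(x,y)·log₂P(x,y):
  X=0: 0.438880, 0.000000, 0.000000
  X=1: 0.196677, 0.196677, 0.196677
  X=2: 0.508932, 0.306397, 0.383296
  (cells with P = 0 contribute 0)
Sum of the 9 terms: H(X,Y) = 2.2275 bits

Chain rule check:
  H(X) + H(Y|X) = 1.1864 + 1.0411 = 2.2275 bits
  H(X,Y) = 2.2275 bits
✓ Chain rule verified.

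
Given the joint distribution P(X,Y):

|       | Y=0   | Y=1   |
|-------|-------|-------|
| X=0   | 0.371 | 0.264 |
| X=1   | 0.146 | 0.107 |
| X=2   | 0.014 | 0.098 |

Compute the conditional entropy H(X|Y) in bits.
1.2057 bits

H(X|Y) = H(X,Y) - H(Y)

H(X,Y) = -Σ_{x,y} P(x,y) log₂ P(x,y). Per-cell terms -P(x,y)·log₂P(x,y):
  X=0: 0.53072, 0.50725
  X=1: 0.40529, 0.34500
  X=2: 0.08622, 0.32841
Sum of the 6 terms: H(X,Y) = 2.2029 bits

Marginal of Y (column sums):
  P(Y=0) = 0.371 + 0.146 + 0.014 = 0.531
  P(Y=1) = 0.264 + 0.107 + 0.098 = 0.469
H(Y) = -[0.531·log₂(0.531) + 0.469·log₂(0.469)]
  = 0.48492 + 0.51231 = 0.9972 bits

H(X|Y) = H(X,Y) - H(Y) = 2.2029 - 0.9972 = 1.2057 bits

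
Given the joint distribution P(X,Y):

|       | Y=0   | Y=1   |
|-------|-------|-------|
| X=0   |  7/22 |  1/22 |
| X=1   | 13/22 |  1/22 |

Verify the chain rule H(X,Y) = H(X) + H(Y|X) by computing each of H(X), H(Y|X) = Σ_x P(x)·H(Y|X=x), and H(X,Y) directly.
H(X) = 0.9457 bits, H(Y|X) = 0.4339 bits, H(X,Y) = 1.3796 bits

Marginal of X (row sums):
  P(X=0) = 7/22 + 1/22 = 4/11
  P(X=1) = 13/22 + 1/22 = 7/11
H(X) = -[(4/11)·log₂(4/11) + (7/11)·log₂(7/11)]
  = 0.5307 + 0.4150 = 0.9457 bits

H(Y|X) = Σ_x P(x)·H(Y|X=x):
  X=0: P(X=0) = 4/11, P(Y|X=0) = (7/8, 1/8) → H(Y|X=0) = 0.5436
  X=1: P(X=1) = 7/11, P(Y|X=1) = (13/14, 1/14) → H(Y|X=1) = 0.3712
H(Y|X) = (4/11)·0.5436 + (7/11)·0.3712 = 0.4339 bits

H(X,Y) = -Σ_{x,y} P(x,y) log₂ P(x,y). Per-cell terms -P(x,y)·log₂P(x,y):
  X=0: 0.5257, 0.2027
  X=1: 0.4485, 0.2027
Sum of the 4 terms: H(X,Y) = 1.3796 bits

Chain rule check:
  H(X) + H(Y|X) = 0.9457 + 0.4339 = 1.3796 bits
  H(X,Y) = 1.3796 bits
✓ Chain rule verified.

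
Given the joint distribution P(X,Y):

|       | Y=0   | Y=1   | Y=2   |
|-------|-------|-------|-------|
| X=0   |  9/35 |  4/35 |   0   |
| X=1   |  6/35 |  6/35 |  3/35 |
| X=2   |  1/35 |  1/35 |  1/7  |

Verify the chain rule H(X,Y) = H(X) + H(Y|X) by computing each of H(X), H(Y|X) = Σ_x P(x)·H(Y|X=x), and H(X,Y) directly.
H(X) = 1.5190 bits, H(Y|X) = 1.2128 bits, H(X,Y) = 2.7318 bits

Marginal of X (row sums):
  P(X=0) = 9/35 + 4/35 + 0 = 13/35
  P(X=1) = 6/35 + 6/35 + 3/35 = 3/7
  P(X=2) = 1/35 + 1/35 + 1/7 = 1/5
H(X) = -[(13/35)·log₂(13/35) + (3/7)·log₂(3/7) + (1/5)·log₂(1/5)]
  = 0.530713 + 0.523882 + 0.464386 = 1.5190 bits

H(Y|X) = Σ_x P(x)·H(Y|X=x):
  X=0: P(X=0) = 13/35, P(Y|X=0) = (9/13, 4/13, 0) → H(Y|X=0) = 0.890492
  X=1: P(X=1) = 3/7, P(Y|X=1) = (2/5, 2/5, 1/5) → H(Y|X=1) = 1.521928
  X=2: P(X=2) = 1/5, P(Y|X=2) = (1/7, 1/7, 5/7) → H(Y|X=2) = 1.148835
H(Y|X) = (13/35)·0.890492 + (3/7)·1.521928 + (1/5)·1.148835 = 1.2128 bits

H(X,Y) = -Σ_{x,y} P(x,y) log₂ P(x,y). Per-cell terms -P(x,y)·log₂P(x,y):
  X=0: 0.503835, 0.357632, 0.000000
  X=1: 0.436169, 0.436169, 0.303799
  X=2: 0.146551, 0.146551, 0.401051
  (cells with P = 0 contribute 0)
Sum of the 9 terms: H(X,Y) = 2.7318 bits

Chain rule check:
  H(X) + H(Y|X) = 1.5190 + 1.2128 = 2.7318 bits
  H(X,Y) = 2.7318 bits
✓ Chain rule verified.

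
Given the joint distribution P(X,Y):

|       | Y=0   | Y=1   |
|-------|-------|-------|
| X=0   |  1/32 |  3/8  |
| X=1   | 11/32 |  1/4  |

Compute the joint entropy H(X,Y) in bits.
1.7165 bits

H(X,Y) = -Σ_{x,y} P(x,y) log₂ P(x,y). Per-cell terms -P(x,y)·log₂P(x,y):
  X=0: 0.15625, 0.53064
  X=1: 0.52957, 0.50000
Sum of the 4 terms: H(X,Y) = 1.7165 bits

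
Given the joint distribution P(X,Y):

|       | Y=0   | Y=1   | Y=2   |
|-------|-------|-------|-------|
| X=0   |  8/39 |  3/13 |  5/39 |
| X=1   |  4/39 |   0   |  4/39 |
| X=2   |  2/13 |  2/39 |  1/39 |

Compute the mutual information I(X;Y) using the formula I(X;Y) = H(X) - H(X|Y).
0.1746 bits

I(X;Y) = H(X) - H(X|Y)

Marginal of X (row sums):
  P(X=0) = 8/39 + 3/13 + 5/39 = 22/39
  P(X=1) = 4/39 + 0 + 4/39 = 8/39
  P(X=2) = 2/13 + 2/39 + 1/39 = 3/13
H(X) = -[(22/39)·log₂(22/39) + (8/39)·log₂(8/39) + (3/13)·log₂(3/13)]
  = 0.4659 + 0.4688 + 0.4882 = 1.4229 bits

Marginal of Y (column sums):
  P(Y=0) = 8/39 + 4/39 + 2/13 = 6/13
  P(Y=1) = 3/13 + 0 + 2/39 = 11/39
  P(Y=2) = 5/39 + 4/39 + 1/39 = 10/39
H(X|Y) = Σ_y P(y)·H(X|Y=y):
  Y=0: P(Y=0) = 6/13, P(X|Y=0) = (4/9, 2/9, 1/3) → H(X|Y=0) = 1.5305
  Y=1: P(Y=1) = 11/39, P(X|Y=1) = (9/11, 0, 2/11) → H(X|Y=1) = 0.6840
  Y=2: P(Y=2) = 10/39, P(X|Y=2) = (1/2, 2/5, 1/10) → H(X|Y=2) = 1.3610
H(X|Y) = (6/13)·1.5305 + (11/39)·0.6840 + (10/39)·1.3610 = 1.2483 bits

I(X;Y) = H(X) - H(X|Y) = 1.4229 - 1.2483 = 0.1746 bits

Cross-check via I(X;Y) = H(X) + H(Y) - H(X,Y): computing H(Y) from the column sums and H(X,Y) from the 9 cells in the same way gives H(Y) = 1.5333 bits and H(X,Y) = 2.7816 bits, so
I(X;Y) = 1.4229 + 1.5333 - 2.7816 = 0.1746 bits ✓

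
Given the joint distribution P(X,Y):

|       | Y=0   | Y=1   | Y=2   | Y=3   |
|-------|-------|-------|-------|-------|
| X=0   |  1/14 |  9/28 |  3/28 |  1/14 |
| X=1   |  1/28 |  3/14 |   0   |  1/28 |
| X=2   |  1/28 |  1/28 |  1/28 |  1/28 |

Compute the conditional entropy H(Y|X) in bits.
1.5431 bits

H(Y|X) = H(X,Y) - H(X)

H(X,Y) = -Σ_{x,y} P(x,y) log₂ P(x,y). Per-cell terms -P(x,y)·log₂P(x,y):
  X=0: 0.27195392, 0.52631676, 0.34525633, 0.27195392
  X=1: 0.17169125, 0.47622695, 0.00000000, 0.17169125
  X=2: 0.17169125, 0.17169125, 0.17169125, 0.17169125
  (cells with P = 0 contribute 0)
Sum of the 12 terms: H(X,Y) = 2.9218554 bits

Marginal of X (row sums):
  P(X=0) = 1/14 + 9/28 + 3/28 + 1/14 = 4/7
  P(X=1) = 1/28 + 3/14 + 0 + 1/28 = 2/7
  P(X=2) = 1/28 + 1/28 + 1/28 + 1/28 = 1/7
H(X) = -[(4/7)·log₂(4/7) + (2/7)·log₂(2/7) + (1/7)·log₂(1/7)]
  = 0.46134567 + 0.51638712 + 0.40105070 = 1.3787835 bits

H(Y|X) = H(X,Y) - H(X) = 2.9218554 - 1.3787835 = 1.5431 bits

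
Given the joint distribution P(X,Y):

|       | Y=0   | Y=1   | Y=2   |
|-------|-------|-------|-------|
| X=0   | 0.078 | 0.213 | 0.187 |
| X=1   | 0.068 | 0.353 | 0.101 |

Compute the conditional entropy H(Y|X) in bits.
1.3441 bits

H(Y|X) = H(X,Y) - H(X)

H(X,Y) = -Σ_{x,y} P(x,y) log₂ P(x,y). Per-cell terms -P(x,y)·log₂P(x,y):
  X=0: 0.2871, 0.4752, 0.4523
  X=1: 0.2637, 0.5303, 0.3341
Sum of the 6 terms: H(X,Y) = 2.3427 bits

Marginal of X (row sums):
  P(X=0) = 0.078 + 0.213 + 0.187 = 0.478
  P(X=1) = 0.068 + 0.353 + 0.101 = 0.522
H(X) = -[0.478·log₂(0.478) + 0.522·log₂(0.522)]
  = 0.5090 + 0.4896 = 0.9986 bits

H(Y|X) = H(X,Y) - H(X) = 2.3427 - 0.9986 = 1.3441 bits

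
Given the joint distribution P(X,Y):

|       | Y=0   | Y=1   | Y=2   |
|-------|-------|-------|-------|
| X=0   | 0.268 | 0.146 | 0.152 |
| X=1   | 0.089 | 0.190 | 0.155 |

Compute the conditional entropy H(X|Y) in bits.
0.9280 bits

H(X|Y) = H(X,Y) - H(Y)

H(X,Y) = -Σ_{x,y} P(x,y) log₂ P(x,y). Per-cell terms -P(x,y)·log₂P(x,y):
  X=0: 0.509118, 0.405290, 0.413114
  X=1: 0.310615, 0.455226, 0.416897
Sum of the 6 terms: H(X,Y) = 2.51026 bits

Marginal of Y (column sums):
  P(Y=0) = 0.268 + 0.089 = 0.357
  P(Y=1) = 0.146 + 0.190 = 0.336
  P(Y=2) = 0.152 + 0.155 = 0.307
H(Y) = -[0.357·log₂(0.357) + 0.336·log₂(0.336) + 0.307·log₂(0.307)]
  = 0.530503 + 0.528685 + 0.523033 = 1.58222 bits

H(X|Y) = H(X,Y) - H(Y) = 2.51026 - 1.58222 = 0.9280 bits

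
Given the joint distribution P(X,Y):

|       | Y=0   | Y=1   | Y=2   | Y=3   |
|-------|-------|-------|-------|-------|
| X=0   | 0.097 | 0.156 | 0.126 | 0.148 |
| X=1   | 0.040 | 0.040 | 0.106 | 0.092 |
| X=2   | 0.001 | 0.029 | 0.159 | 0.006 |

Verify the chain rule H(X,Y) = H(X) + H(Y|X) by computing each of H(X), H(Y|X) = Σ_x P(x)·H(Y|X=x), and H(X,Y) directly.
H(X) = 1.4603 bits, H(Y|X) = 1.7244 bits, H(X,Y) = 3.1847 bits

Marginal of X (row sums):
  P(X=0) = 0.097 + 0.156 + 0.126 + 0.148 = 0.527
  P(X=1) = 0.040 + 0.040 + 0.106 + 0.092 = 0.278
  P(X=2) = 0.001 + 0.029 + 0.159 + 0.006 = 0.195
H(X) = -[0.527·log₂(0.527) + 0.278·log₂(0.278) + 0.195·log₂(0.195)]
  = 0.48701 + 0.51342 + 0.45990 = 1.4603 bits

H(Y|X) = Σ_x P(x)·H(Y|X=x):
  X=0: P(X=0) = 0.527, P(Y|X=0) = (97/527, 156/527, 126/527, 148/527) → H(Y|X=0) = 1.97743
  X=1: P(X=1) = 0.278, P(Y|X=1) = (20/139, 20/139, 53/139, 46/139) → H(Y|X=1) = 1.86325
  X=2: P(X=2) = 0.195, P(Y|X=2) = (1/195, 29/195, 53/65, 2/65) → H(Y|X=2) = 0.84251
H(Y|X) = 0.527·1.97743 + 0.278·1.86325 + 0.195·0.84251 = 1.7244 bits

H(X,Y) = -Σ_{x,y} P(x,y) log₂ P(x,y). Per-cell terms -P(x,y)·log₂P(x,y):
  X=0: 0.32649, 0.41814, 0.37655, 0.40794
  X=1: 0.18575, 0.18575, 0.34321, 0.31668
  X=2: 0.00997, 0.14813, 0.42181, 0.04428
Sum of the 12 terms: H(X,Y) = 3.1847 bits

Chain rule check:
  H(X) + H(Y|X) = 1.4603 + 1.7244 = 3.1847 bits
  H(X,Y) = 3.1847 bits
✓ Chain rule verified.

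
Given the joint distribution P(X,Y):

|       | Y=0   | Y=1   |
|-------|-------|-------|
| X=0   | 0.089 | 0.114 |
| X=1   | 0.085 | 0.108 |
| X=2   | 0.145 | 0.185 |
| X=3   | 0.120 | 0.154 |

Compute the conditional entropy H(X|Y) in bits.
1.9646 bits

H(X|Y) = H(X,Y) - H(Y)

H(X,Y) = -Σ_{x,y} P(x,y) log₂ P(x,y). Per-cell terms -P(x,y)·log₂P(x,y):
  X=0: 0.3106145, 0.3571499
  X=1: 0.3022934, 0.3467769
  X=2: 0.4039519, 0.4503645
  X=3: 0.3670672, 0.4156457
Sum of the 8 terms: H(X,Y) = 2.953864 bits

Marginal of Y (column sums):
  P(Y=0) = 0.089 + 0.085 + 0.145 + 0.120 = 0.439
  P(Y=1) = 0.114 + 0.108 + 0.185 + 0.154 = 0.561
H(Y) = -[0.439·log₂(0.439) + 0.561·log₂(0.561)]
  = 0.5214034 + 0.4678332 = 0.989237 bits

H(X|Y) = H(X,Y) - H(Y) = 2.953864 - 0.989237 = 1.9646 bits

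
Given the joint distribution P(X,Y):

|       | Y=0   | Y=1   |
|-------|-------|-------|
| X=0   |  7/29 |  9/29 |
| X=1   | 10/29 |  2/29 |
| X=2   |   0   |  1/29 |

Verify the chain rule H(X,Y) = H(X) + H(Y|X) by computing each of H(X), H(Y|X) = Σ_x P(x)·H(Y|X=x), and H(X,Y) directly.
H(X) = 1.1677 bits, H(Y|X) = 0.8145 bits, H(X,Y) = 1.9821 bits

Marginal of X (row sums):
  P(X=0) = 7/29 + 9/29 = 16/29
  P(X=1) = 10/29 + 2/29 = 12/29
  P(X=2) = 0 + 1/29 = 1/29
H(X) = -[(16/29)·log₂(16/29) + (12/29)·log₂(12/29) + (1/29)·log₂(1/29)]
  = 0.47337 + 0.52677 + 0.16752 = 1.1677 bits

H(Y|X) = Σ_x P(x)·H(Y|X=x):
  X=0: P(X=0) = 16/29, P(Y|X=0) = (7/16, 9/16) → H(Y|X=0) = 0.98870
  X=1: P(X=1) = 12/29, P(Y|X=1) = (5/6, 1/6) → H(Y|X=1) = 0.65002
  X=2: P(X=2) = 1/29, P(Y|X=2) = (0, 1) → H(Y|X=2) = 0.00000
H(Y|X) = (16/29)·0.98870 + (12/29)·0.65002 + (1/29)·0.00000 = 0.8145 bits

H(X,Y) = -Σ_{x,y} P(x,y) log₂ P(x,y). Per-cell terms -P(x,y)·log₂P(x,y):
  X=0: 0.49498, 0.52388
  X=1: 0.52967, 0.26607
  X=2: 0.00000, 0.16752
  (cells with P = 0 contribute 0)
Sum of the 6 terms: H(X,Y) = 1.9821 bits

Chain rule check:
  H(X) + H(Y|X) = 1.1677 + 0.8145 = 1.9822 bits
  H(X,Y) = 1.9821 bits
✓ Chain rule verified (Δ = 0.0001 is 4-dp rounding noise: each of the three values was rounded independently).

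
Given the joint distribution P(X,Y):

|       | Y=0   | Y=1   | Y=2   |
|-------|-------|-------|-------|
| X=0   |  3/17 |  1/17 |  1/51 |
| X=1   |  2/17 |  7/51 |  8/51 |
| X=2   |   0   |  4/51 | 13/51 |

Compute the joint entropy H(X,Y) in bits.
2.7597 bits

H(X,Y) = -Σ_{x,y} P(x,y) log₂ P(x,y). Per-cell terms -P(x,y)·log₂P(x,y):
  X=0: 0.441618, 0.240439, 0.111224
  X=1: 0.363231, 0.393245, 0.419204
  X=2: 0.000000, 0.288033, 0.502663
  (cells with P = 0 contribute 0)
Sum of the 9 terms: H(X,Y) = 2.7597 bits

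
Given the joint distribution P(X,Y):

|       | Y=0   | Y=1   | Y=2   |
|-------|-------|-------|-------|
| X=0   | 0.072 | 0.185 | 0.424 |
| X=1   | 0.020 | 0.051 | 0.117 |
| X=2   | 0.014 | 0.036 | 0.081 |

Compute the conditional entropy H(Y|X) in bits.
1.2802 bits

H(Y|X) = H(X,Y) - H(X)

H(X,Y) = -Σ_{x,y} P(x,y) log₂ P(x,y). Per-cell terms -P(x,y)·log₂P(x,y):
  X=0: 0.27330, 0.45036, 0.52485
  X=1: 0.11288, 0.21896, 0.36216
  X=2: 0.08622, 0.17265, 0.29370
Sum of the 9 terms: H(X,Y) = 2.4951 bits

Marginal of X (row sums):
  P(X=0) = 0.072 + 0.185 + 0.424 = 0.681
  P(X=1) = 0.020 + 0.051 + 0.117 = 0.188
  P(X=2) = 0.014 + 0.036 + 0.081 = 0.131
H(X) = -[0.681·log₂(0.681) + 0.188·log₂(0.188) + 0.131·log₂(0.131)]
  = 0.37746 + 0.45330 + 0.38414 = 1.2149 bits

H(Y|X) = H(X,Y) - H(X) = 2.4951 - 1.2149 = 1.2802 bits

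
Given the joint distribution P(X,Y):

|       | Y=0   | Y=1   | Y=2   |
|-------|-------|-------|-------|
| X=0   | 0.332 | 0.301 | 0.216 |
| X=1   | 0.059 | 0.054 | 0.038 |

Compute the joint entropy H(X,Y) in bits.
2.1746 bits

H(X,Y) = -Σ_{x,y} P(x,y) log₂ P(x,y). Per-cell terms -P(x,y)·log₂P(x,y):
  X=0: 0.52813, 0.52138, 0.47755
  X=1: 0.24091, 0.22739, 0.17928
Sum of the 6 terms: H(X,Y) = 2.1746 bits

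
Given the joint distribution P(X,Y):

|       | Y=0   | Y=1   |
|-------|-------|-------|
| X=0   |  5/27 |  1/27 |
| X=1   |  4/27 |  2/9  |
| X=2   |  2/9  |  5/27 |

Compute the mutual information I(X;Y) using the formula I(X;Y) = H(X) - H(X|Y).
0.0820 bits

I(X;Y) = H(X) - H(X|Y)

Marginal of X (row sums):
  P(X=0) = 5/27 + 1/27 = 2/9
  P(X=1) = 4/27 + 2/9 = 10/27
  P(X=2) = 2/9 + 5/27 = 11/27
H(X) = -[(2/9)·log₂(2/9) + (10/27)·log₂(10/27) + (11/27)·log₂(11/27)]
  = 0.482206 + 0.530726 + 0.527778 = 1.54071 bits

Marginal of Y (column sums):
  P(Y=0) = 5/27 + 4/27 + 2/9 = 5/9
  P(Y=1) = 1/27 + 2/9 + 5/27 = 4/9
H(X|Y) = Σ_y P(y)·H(X|Y=y):
  Y=0: P(Y=0) = 5/9, P(X|Y=0) = (1/3, 4/15, 2/5) → H(X|Y=0) = 1.565596
  Y=1: P(Y=1) = 4/9, P(X|Y=1) = (1/12, 1/2, 5/12) → H(X|Y=1) = 1.325011
H(X|Y) = (5/9)·1.565596 + (4/9)·1.325011 = 1.45867 bits

I(X;Y) = H(X) - H(X|Y) = 1.54071 - 1.45867 = 0.0820 bits

Cross-check via I(X;Y) = H(X) + H(Y) - H(X,Y): computing H(Y) from the column sums and H(X,Y) from the 6 cells in the same way gives H(Y) = 0.99108 bits and H(X,Y) = 2.44975 bits, so
I(X;Y) = 1.54071 + 0.99108 - 2.44975 = 0.0820 bits ✓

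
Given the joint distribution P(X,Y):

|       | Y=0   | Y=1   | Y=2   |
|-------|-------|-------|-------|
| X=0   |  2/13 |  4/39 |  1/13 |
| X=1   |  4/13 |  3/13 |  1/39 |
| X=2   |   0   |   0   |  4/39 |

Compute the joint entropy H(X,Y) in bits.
2.5210 bits

H(X,Y) = -Σ_{x,y} P(x,y) log₂ P(x,y). Per-cell terms -P(x,y)·log₂P(x,y):
  X=0: 0.4155, 0.3370, 0.2846
  X=1: 0.5232, 0.4882, 0.1355
  X=2: 0.0000, 0.0000, 0.3370
  (cells with P = 0 contribute 0)
Sum of the 9 terms: H(X,Y) = 2.5210 bits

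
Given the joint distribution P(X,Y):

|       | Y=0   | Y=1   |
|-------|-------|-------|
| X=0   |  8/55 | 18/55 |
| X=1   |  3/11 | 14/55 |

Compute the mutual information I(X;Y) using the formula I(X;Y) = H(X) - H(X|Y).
0.0328 bits

I(X;Y) = H(X) - H(X|Y)

Marginal of X (row sums):
  P(X=0) = 8/55 + 18/55 = 26/55
  P(X=1) = 3/11 + 14/55 = 29/55
H(X) = -[(26/55)·log₂(26/55) + (29/55)·log₂(29/55)]
  = 0.51098 + 0.48687 = 0.99785 bits

Marginal of Y (column sums):
  P(Y=0) = 8/55 + 3/11 = 23/55
  P(Y=1) = 18/55 + 14/55 = 32/55
H(X|Y) = Σ_y P(y)·H(X|Y=y):
  Y=0: P(Y=0) = 23/55, P(X|Y=0) = (8/23, 15/23) → H(X|Y=0) = 0.93211
  Y=1: P(Y=1) = 32/55, P(X|Y=1) = (9/16, 7/16) → H(X|Y=1) = 0.98870
H(X|Y) = (23/55)·0.93211 + (32/55)·0.98870 = 0.96504 bits

I(X;Y) = H(X) - H(X|Y) = 0.99785 - 0.96504 = 0.0328 bits

Cross-check via I(X;Y) = H(X) + H(Y) - H(X,Y): computing H(Y) from the column sums and H(X,Y) from the 4 cells in the same way gives H(Y) = 0.98060 bits and H(X,Y) = 1.94563 bits, so
I(X;Y) = 0.99785 + 0.98060 - 1.94563 = 0.0328 bits ✓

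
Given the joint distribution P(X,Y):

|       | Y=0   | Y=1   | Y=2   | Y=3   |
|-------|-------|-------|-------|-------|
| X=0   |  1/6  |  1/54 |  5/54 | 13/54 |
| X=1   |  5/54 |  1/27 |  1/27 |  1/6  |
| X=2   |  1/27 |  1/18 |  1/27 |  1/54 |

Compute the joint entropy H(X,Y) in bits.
3.1412 bits

H(X,Y) = -Σ_{x,y} P(x,y) log₂ P(x,y). Per-cell terms -P(x,y)·log₂P(x,y):
  X=0: 0.43083, 0.10657, 0.31787, 0.49459
  X=1: 0.31787, 0.17611, 0.17611, 0.43083
  X=2: 0.17611, 0.23166, 0.17611, 0.10657
Sum of the 12 terms: H(X,Y) = 3.1412 bits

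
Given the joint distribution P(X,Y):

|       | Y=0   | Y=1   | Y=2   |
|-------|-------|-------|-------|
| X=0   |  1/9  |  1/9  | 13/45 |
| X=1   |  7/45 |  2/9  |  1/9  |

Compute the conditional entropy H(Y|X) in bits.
1.4743 bits

H(Y|X) = H(X,Y) - H(X)

H(X,Y) = -Σ_{x,y} P(x,y) log₂ P(x,y). Per-cell terms -P(x,y)·log₂P(x,y):
  X=0: 0.352214, 0.352214, 0.517519
  X=1: 0.417589, 0.482206, 0.352214
Sum of the 6 terms: H(X,Y) = 2.47396 bits

Marginal of X (row sums):
  P(X=0) = 1/9 + 1/9 + 13/45 = 23/45
  P(X=1) = 7/45 + 2/9 + 1/9 = 22/45
H(X) = -[(23/45)·log₂(23/45) + (22/45)·log₂(22/45)]
  = 0.494904 + 0.504739 = 0.99964 bits

H(Y|X) = H(X,Y) - H(X) = 2.47396 - 0.99964 = 1.4743 bits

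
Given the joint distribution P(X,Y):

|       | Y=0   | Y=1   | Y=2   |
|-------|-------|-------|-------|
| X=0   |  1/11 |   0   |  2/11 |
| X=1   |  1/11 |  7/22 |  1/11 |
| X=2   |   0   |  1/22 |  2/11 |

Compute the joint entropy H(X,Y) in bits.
2.5662 bits

H(X,Y) = -Σ_{x,y} P(x,y) log₂ P(x,y). Per-cell terms -P(x,y)·log₂P(x,y):
  X=0: 0.31449, 0.00000, 0.44717
  X=1: 0.31449, 0.52566, 0.31449
  X=2: 0.00000, 0.20270, 0.44717
  (cells with P = 0 contribute 0)
Sum of the 9 terms: H(X,Y) = 2.5662 bits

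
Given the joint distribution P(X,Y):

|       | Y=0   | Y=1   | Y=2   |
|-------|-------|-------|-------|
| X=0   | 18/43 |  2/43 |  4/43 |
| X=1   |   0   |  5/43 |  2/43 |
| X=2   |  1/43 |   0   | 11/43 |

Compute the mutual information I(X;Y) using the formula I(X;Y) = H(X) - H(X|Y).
0.6394 bits

I(X;Y) = H(X) - H(X|Y)

Marginal of X (row sums):
  P(X=0) = 18/43 + 2/43 + 4/43 = 24/43
  P(X=1) = 0 + 5/43 + 2/43 = 7/43
  P(X=2) = 1/43 + 0 + 11/43 = 12/43
H(X) = -[(24/43)·log₂(24/43) + (7/43)·log₂(7/43) + (12/43)·log₂(12/43)]
  = 0.469564 + 0.426334 + 0.513852 = 1.40975 bits

Marginal of Y (column sums):
  P(Y=0) = 18/43 + 0 + 1/43 = 19/43
  P(Y=1) = 2/43 + 5/43 + 0 = 7/43
  P(Y=2) = 4/43 + 2/43 + 11/43 = 17/43
H(X|Y) = Σ_y P(y)·H(X|Y=y):
  Y=0: P(Y=0) = 19/43, P(X|Y=0) = (18/19, 0, 1/19) → H(X|Y=0) = 0.297472
  Y=1: P(Y=1) = 7/43, P(X|Y=1) = (2/7, 5/7, 0) → H(X|Y=1) = 0.863121
  Y=2: P(Y=2) = 17/43, P(X|Y=2) = (4/17, 2/17, 11/17) → H(X|Y=2) = 1.260772
H(X|Y) = (19/43)·0.297472 + (7/43)·0.863121 + (17/43)·1.260772 = 0.77039 bits

I(X;Y) = H(X) - H(X|Y) = 1.40975 - 0.77039 = 0.6394 bits

Cross-check via I(X;Y) = H(X) + H(Y) - H(X,Y): computing H(Y) from the column sums and H(X,Y) from the 9 cells in the same way gives H(Y) = 1.47629 bits and H(X,Y) = 2.24668 bits, so
I(X;Y) = 1.40975 + 1.47629 - 2.24668 = 0.6394 bits ✓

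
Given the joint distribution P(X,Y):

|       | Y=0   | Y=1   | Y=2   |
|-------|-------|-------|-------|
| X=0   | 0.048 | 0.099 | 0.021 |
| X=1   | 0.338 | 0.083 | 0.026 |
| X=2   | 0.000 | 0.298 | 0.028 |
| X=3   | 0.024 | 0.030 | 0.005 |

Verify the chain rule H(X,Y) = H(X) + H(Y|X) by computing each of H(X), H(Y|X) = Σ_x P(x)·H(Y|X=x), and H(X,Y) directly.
H(X) = 1.7197 bits, H(Y|X) = 0.8859 bits, H(X,Y) = 2.6056 bits

Marginal of X (row sums):
  P(X=0) = 0.048 + 0.099 + 0.021 = 0.168
  P(X=1) = 0.338 + 0.083 + 0.026 = 0.447
  P(X=2) = 0.000 + 0.298 + 0.028 = 0.326
  P(X=3) = 0.024 + 0.030 + 0.005 = 0.059
H(X) = -[0.168·log₂(0.168) + 0.447·log₂(0.447) + 0.326·log₂(0.326) + 0.059·log₂(0.059)]
  = 0.43234 + 0.51926 + 0.52716 + 0.24091 = 1.7197 bits

H(Y|X) = Σ_x P(x)·H(Y|X=x):
  X=0: P(X=0) = 0.168, P(Y|X=0) = (2/7, 33/56, 1/8) → H(Y|X=0) = 1.34099
  X=1: P(X=1) = 0.447, P(Y|X=1) = (338/447, 83/447, 26/447) → H(Y|X=1) = 0.99465
  X=2: P(X=2) = 0.326, P(Y|X=2) = (0, 149/163, 14/163) → H(Y|X=2) = 0.42260
  X=3: P(X=3) = 0.059, P(Y|X=3) = (24/59, 30/59, 5/59) → H(Y|X=3) = 1.32577
H(Y|X) = 0.168·1.34099 + 0.447·0.99465 + 0.326·0.42260 + 0.059·1.32577 = 0.8859 bits

H(X,Y) = -Σ_{x,y} P(x,y) log₂ P(x,y). Per-cell terms -P(x,y)·log₂P(x,y):
  X=0: 0.21028, 0.33031, 0.11704
  X=1: 0.52894, 0.29803, 0.13690
  X=2: 0.00000, 0.52049, 0.14444
  X=3: 0.12914, 0.15177, 0.03822
  (cells with P = 0 contribute 0)
Sum of the 12 terms: H(X,Y) = 2.6056 bits

Chain rule check:
  H(X) + H(Y|X) = 1.7197 + 0.8859 = 2.6056 bits
  H(X,Y) = 2.6056 bits
✓ Chain rule verified.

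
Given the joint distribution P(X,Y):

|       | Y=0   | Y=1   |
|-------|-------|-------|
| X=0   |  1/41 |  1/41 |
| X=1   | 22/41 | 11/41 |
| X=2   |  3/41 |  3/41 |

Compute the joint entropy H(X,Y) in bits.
1.8046 bits

H(X,Y) = -Σ_{x,y} P(x,y) log₂ P(x,y). Per-cell terms -P(x,y)·log₂P(x,y):
  X=0: 0.1307, 0.1307
  X=1: 0.4819, 0.5093
  X=2: 0.2760, 0.2760
Sum of the 6 terms: H(X,Y) = 1.8046 bits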